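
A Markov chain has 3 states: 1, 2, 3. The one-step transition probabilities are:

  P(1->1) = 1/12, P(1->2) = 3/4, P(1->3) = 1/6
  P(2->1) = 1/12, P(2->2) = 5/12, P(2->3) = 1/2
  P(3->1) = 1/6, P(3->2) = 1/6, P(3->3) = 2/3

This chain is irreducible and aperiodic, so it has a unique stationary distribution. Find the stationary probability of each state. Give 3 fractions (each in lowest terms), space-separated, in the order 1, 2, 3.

Answer: 4/31 10/31 17/31

Derivation:
The stationary distribution satisfies pi = pi * P, i.e.:
  pi_1 = 1/12*pi_1 + 1/12*pi_2 + 1/6*pi_3
  pi_2 = 3/4*pi_1 + 5/12*pi_2 + 1/6*pi_3
  pi_3 = 1/6*pi_1 + 1/2*pi_2 + 2/3*pi_3
with normalization: pi_1 + pi_2 + pi_3 = 1.

Using the first 2 balance equations plus normalization, the linear system A*pi = b is:
  [-11/12, 1/12, 1/6] . pi = 0
  [3/4, -7/12, 1/6] . pi = 0
  [1, 1, 1] . pi = 1

Solving yields:
  pi_1 = 4/31
  pi_2 = 10/31
  pi_3 = 17/31

Verification (pi * P):
  4/31*1/12 + 10/31*1/12 + 17/31*1/6 = 4/31 = pi_1  (ok)
  4/31*3/4 + 10/31*5/12 + 17/31*1/6 = 10/31 = pi_2  (ok)
  4/31*1/6 + 10/31*1/2 + 17/31*2/3 = 17/31 = pi_3  (ok)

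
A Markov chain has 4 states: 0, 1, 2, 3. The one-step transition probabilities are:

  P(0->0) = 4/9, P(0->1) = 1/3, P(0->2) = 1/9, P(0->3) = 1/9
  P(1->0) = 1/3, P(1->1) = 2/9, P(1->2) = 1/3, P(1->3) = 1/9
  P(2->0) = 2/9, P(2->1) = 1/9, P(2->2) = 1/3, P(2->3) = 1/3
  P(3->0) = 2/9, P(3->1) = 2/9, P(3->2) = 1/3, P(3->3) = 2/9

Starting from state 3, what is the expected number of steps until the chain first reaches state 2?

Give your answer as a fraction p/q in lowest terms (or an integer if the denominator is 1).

Answer: 279/73

Derivation:
Let h_i = expected steps to first reach 2 from state i.
Boundary: h_2 = 0.
First-step equations for the other states:
  h_0 = 1 + 4/9*h_0 + 1/3*h_1 + 1/9*h_2 + 1/9*h_3
  h_1 = 1 + 1/3*h_0 + 2/9*h_1 + 1/3*h_2 + 1/9*h_3
  h_3 = 1 + 2/9*h_0 + 2/9*h_1 + 1/3*h_2 + 2/9*h_3

Substituting h_2 = 0 and rearranging gives the linear system (I - Q) h = 1:
  [5/9, -1/3, -1/9] . (h_0, h_1, h_3) = 1
  [-1/3, 7/9, -1/9] . (h_0, h_1, h_3) = 1
  [-2/9, -2/9, 7/9] . (h_0, h_1, h_3) = 1

Solving yields:
  h_0 = 360/73
  h_1 = 288/73
  h_3 = 279/73

Starting state is 3, so the expected hitting time is h_3 = 279/73.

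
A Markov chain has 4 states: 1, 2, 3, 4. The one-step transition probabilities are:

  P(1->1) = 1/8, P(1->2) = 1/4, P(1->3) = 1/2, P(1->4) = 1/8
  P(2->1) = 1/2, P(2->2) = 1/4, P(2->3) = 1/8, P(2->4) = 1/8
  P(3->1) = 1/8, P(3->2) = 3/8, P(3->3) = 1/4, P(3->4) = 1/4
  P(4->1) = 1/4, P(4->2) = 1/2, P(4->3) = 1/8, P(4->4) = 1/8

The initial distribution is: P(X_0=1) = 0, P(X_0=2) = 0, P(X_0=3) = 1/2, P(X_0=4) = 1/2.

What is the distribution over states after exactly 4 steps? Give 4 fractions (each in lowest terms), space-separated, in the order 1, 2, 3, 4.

Answer: 1073/4096 659/2048 1055/4096 325/2048

Derivation:
Propagating the distribution step by step (d_{t+1} = d_t * P):
d_0 = (1=0, 2=0, 3=1/2, 4=1/2)
  d_1[1] = 0*1/8 + 0*1/2 + 1/2*1/8 + 1/2*1/4 = 3/16
  d_1[2] = 0*1/4 + 0*1/4 + 1/2*3/8 + 1/2*1/2 = 7/16
  d_1[3] = 0*1/2 + 0*1/8 + 1/2*1/4 + 1/2*1/8 = 3/16
  d_1[4] = 0*1/8 + 0*1/8 + 1/2*1/4 + 1/2*1/8 = 3/16
d_1 = (1=3/16, 2=7/16, 3=3/16, 4=3/16)
  d_2[1] = 3/16*1/8 + 7/16*1/2 + 3/16*1/8 + 3/16*1/4 = 5/16
  d_2[2] = 3/16*1/4 + 7/16*1/4 + 3/16*3/8 + 3/16*1/2 = 41/128
  d_2[3] = 3/16*1/2 + 7/16*1/8 + 3/16*1/4 + 3/16*1/8 = 7/32
  d_2[4] = 3/16*1/8 + 7/16*1/8 + 3/16*1/4 + 3/16*1/8 = 19/128
d_2 = (1=5/16, 2=41/128, 3=7/32, 4=19/128)
  d_3[1] = 5/16*1/8 + 41/128*1/2 + 7/32*1/8 + 19/128*1/4 = 135/512
  d_3[2] = 5/16*1/4 + 41/128*1/4 + 7/32*3/8 + 19/128*1/2 = 161/512
  d_3[3] = 5/16*1/2 + 41/128*1/8 + 7/32*1/4 + 19/128*1/8 = 69/256
  d_3[4] = 5/16*1/8 + 41/128*1/8 + 7/32*1/4 + 19/128*1/8 = 39/256
d_3 = (1=135/512, 2=161/512, 3=69/256, 4=39/256)
  d_4[1] = 135/512*1/8 + 161/512*1/2 + 69/256*1/8 + 39/256*1/4 = 1073/4096
  d_4[2] = 135/512*1/4 + 161/512*1/4 + 69/256*3/8 + 39/256*1/2 = 659/2048
  d_4[3] = 135/512*1/2 + 161/512*1/8 + 69/256*1/4 + 39/256*1/8 = 1055/4096
  d_4[4] = 135/512*1/8 + 161/512*1/8 + 69/256*1/4 + 39/256*1/8 = 325/2048
d_4 = (1=1073/4096, 2=659/2048, 3=1055/4096, 4=325/2048)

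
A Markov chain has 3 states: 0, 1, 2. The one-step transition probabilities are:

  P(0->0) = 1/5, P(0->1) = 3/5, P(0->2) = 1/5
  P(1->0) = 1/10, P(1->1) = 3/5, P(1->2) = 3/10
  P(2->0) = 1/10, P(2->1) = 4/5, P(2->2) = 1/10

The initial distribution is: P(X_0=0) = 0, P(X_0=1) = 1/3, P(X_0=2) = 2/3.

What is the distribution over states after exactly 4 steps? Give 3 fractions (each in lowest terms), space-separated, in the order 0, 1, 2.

Propagating the distribution step by step (d_{t+1} = d_t * P):
d_0 = (0=0, 1=1/3, 2=2/3)
  d_1[0] = 0*1/5 + 1/3*1/10 + 2/3*1/10 = 1/10
  d_1[1] = 0*3/5 + 1/3*3/5 + 2/3*4/5 = 11/15
  d_1[2] = 0*1/5 + 1/3*3/10 + 2/3*1/10 = 1/6
d_1 = (0=1/10, 1=11/15, 2=1/6)
  d_2[0] = 1/10*1/5 + 11/15*1/10 + 1/6*1/10 = 11/100
  d_2[1] = 1/10*3/5 + 11/15*3/5 + 1/6*4/5 = 19/30
  d_2[2] = 1/10*1/5 + 11/15*3/10 + 1/6*1/10 = 77/300
d_2 = (0=11/100, 1=19/30, 2=77/300)
  d_3[0] = 11/100*1/5 + 19/30*1/10 + 77/300*1/10 = 111/1000
  d_3[1] = 11/100*3/5 + 19/30*3/5 + 77/300*4/5 = 977/1500
  d_3[2] = 11/100*1/5 + 19/30*3/10 + 77/300*1/10 = 713/3000
d_3 = (0=111/1000, 1=977/1500, 2=713/3000)
  d_4[0] = 111/1000*1/5 + 977/1500*1/10 + 713/3000*1/10 = 1111/10000
  d_4[1] = 111/1000*3/5 + 977/1500*3/5 + 713/3000*4/5 = 9713/15000
  d_4[2] = 111/1000*1/5 + 977/1500*3/10 + 713/3000*1/10 = 7241/30000
d_4 = (0=1111/10000, 1=9713/15000, 2=7241/30000)

Answer: 1111/10000 9713/15000 7241/30000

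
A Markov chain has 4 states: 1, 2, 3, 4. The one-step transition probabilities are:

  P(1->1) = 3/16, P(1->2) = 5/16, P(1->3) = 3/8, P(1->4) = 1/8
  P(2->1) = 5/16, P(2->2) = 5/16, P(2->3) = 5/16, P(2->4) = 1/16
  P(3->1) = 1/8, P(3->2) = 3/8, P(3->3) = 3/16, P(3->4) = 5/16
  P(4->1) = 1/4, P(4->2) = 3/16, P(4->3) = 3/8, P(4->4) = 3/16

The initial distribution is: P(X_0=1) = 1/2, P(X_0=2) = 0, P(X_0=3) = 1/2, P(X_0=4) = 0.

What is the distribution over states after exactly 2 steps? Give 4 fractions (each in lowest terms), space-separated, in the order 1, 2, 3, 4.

Propagating the distribution step by step (d_{t+1} = d_t * P):
d_0 = (1=1/2, 2=0, 3=1/2, 4=0)
  d_1[1] = 1/2*3/16 + 0*5/16 + 1/2*1/8 + 0*1/4 = 5/32
  d_1[2] = 1/2*5/16 + 0*5/16 + 1/2*3/8 + 0*3/16 = 11/32
  d_1[3] = 1/2*3/8 + 0*5/16 + 1/2*3/16 + 0*3/8 = 9/32
  d_1[4] = 1/2*1/8 + 0*1/16 + 1/2*5/16 + 0*3/16 = 7/32
d_1 = (1=5/32, 2=11/32, 3=9/32, 4=7/32)
  d_2[1] = 5/32*3/16 + 11/32*5/16 + 9/32*1/8 + 7/32*1/4 = 29/128
  d_2[2] = 5/32*5/16 + 11/32*5/16 + 9/32*3/8 + 7/32*3/16 = 155/512
  d_2[3] = 5/32*3/8 + 11/32*5/16 + 9/32*3/16 + 7/32*3/8 = 77/256
  d_2[4] = 5/32*1/8 + 11/32*1/16 + 9/32*5/16 + 7/32*3/16 = 87/512
d_2 = (1=29/128, 2=155/512, 3=77/256, 4=87/512)

Answer: 29/128 155/512 77/256 87/512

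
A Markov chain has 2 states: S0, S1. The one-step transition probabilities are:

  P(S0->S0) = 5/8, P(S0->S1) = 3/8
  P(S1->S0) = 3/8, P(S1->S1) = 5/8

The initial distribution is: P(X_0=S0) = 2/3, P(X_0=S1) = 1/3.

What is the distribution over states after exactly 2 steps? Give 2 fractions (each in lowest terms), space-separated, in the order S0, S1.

Answer: 49/96 47/96

Derivation:
Propagating the distribution step by step (d_{t+1} = d_t * P):
d_0 = (S0=2/3, S1=1/3)
  d_1[S0] = 2/3*5/8 + 1/3*3/8 = 13/24
  d_1[S1] = 2/3*3/8 + 1/3*5/8 = 11/24
d_1 = (S0=13/24, S1=11/24)
  d_2[S0] = 13/24*5/8 + 11/24*3/8 = 49/96
  d_2[S1] = 13/24*3/8 + 11/24*5/8 = 47/96
d_2 = (S0=49/96, S1=47/96)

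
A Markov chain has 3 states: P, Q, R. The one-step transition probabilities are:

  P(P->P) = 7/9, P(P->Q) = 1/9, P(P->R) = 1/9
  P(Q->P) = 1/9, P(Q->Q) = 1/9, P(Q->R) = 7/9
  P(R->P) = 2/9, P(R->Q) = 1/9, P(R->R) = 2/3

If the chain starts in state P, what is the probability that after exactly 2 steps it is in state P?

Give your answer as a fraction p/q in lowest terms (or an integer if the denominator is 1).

Computing P^2 by repeated multiplication:
P^1 =
  P: [7/9, 1/9, 1/9]
  Q: [1/9, 1/9, 7/9]
  R: [2/9, 1/9, 2/3]
P^2 =
  P: [52/81, 1/9, 20/81]
  Q: [22/81, 1/9, 50/81]
  R: [1/3, 1/9, 5/9]

(P^2)[P -> P] = 52/81

Answer: 52/81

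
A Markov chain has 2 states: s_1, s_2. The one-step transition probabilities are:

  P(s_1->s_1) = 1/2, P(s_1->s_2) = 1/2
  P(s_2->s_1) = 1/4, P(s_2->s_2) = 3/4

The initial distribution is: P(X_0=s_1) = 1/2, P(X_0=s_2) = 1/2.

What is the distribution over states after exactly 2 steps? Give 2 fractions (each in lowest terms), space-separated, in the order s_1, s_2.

Answer: 11/32 21/32

Derivation:
Propagating the distribution step by step (d_{t+1} = d_t * P):
d_0 = (s_1=1/2, s_2=1/2)
  d_1[s_1] = 1/2*1/2 + 1/2*1/4 = 3/8
  d_1[s_2] = 1/2*1/2 + 1/2*3/4 = 5/8
d_1 = (s_1=3/8, s_2=5/8)
  d_2[s_1] = 3/8*1/2 + 5/8*1/4 = 11/32
  d_2[s_2] = 3/8*1/2 + 5/8*3/4 = 21/32
d_2 = (s_1=11/32, s_2=21/32)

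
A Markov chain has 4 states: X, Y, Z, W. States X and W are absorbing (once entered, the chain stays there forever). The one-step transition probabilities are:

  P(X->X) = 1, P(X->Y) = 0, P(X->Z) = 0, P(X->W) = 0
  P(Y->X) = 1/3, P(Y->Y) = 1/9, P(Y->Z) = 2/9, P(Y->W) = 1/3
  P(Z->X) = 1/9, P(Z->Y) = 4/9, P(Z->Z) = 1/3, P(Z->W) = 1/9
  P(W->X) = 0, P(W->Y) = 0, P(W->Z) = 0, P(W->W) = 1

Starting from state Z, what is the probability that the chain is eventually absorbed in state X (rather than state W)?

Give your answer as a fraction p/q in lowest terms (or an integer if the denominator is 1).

Let a_i = P(absorbed in X | start in state i).
Boundary conditions: a_X = 1, a_W = 0.
For each transient state i, a_i = sum_j P(i->j) * a_j:
  a_Y = 1/3*a_X + 1/9*a_Y + 2/9*a_Z + 1/3*a_W
  a_Z = 1/9*a_X + 4/9*a_Y + 1/3*a_Z + 1/9*a_W

Substituting a_X = 1 and a_W = 0, rearrange to (I - Q) a = r where r[i] = P(i -> X):
  [8/9, -2/9] . (a_Y, a_Z) = 1/3
  [-4/9, 2/3] . (a_Y, a_Z) = 1/9

Solving yields:
  a_Y = 1/2
  a_Z = 1/2

Starting state is Z, so the absorption probability is a_Z = 1/2.

Answer: 1/2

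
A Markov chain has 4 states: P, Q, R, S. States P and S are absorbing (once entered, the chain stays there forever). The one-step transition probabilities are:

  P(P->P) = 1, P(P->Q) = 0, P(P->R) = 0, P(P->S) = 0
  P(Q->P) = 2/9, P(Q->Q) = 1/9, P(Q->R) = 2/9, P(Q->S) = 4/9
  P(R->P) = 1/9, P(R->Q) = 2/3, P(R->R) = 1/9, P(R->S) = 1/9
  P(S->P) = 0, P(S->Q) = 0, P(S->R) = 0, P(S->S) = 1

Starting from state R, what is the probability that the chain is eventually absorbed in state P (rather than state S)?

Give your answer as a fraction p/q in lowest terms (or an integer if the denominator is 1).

Let a_i = P(absorbed in P | start in state i).
Boundary conditions: a_P = 1, a_S = 0.
For each transient state i, a_i = sum_j P(i->j) * a_j:
  a_Q = 2/9*a_P + 1/9*a_Q + 2/9*a_R + 4/9*a_S
  a_R = 1/9*a_P + 2/3*a_Q + 1/9*a_R + 1/9*a_S

Substituting a_P = 1 and a_S = 0, rearrange to (I - Q) a = r where r[i] = P(i -> P):
  [8/9, -2/9] . (a_Q, a_R) = 2/9
  [-2/3, 8/9] . (a_Q, a_R) = 1/9

Solving yields:
  a_Q = 9/26
  a_R = 5/13

Starting state is R, so the absorption probability is a_R = 5/13.

Answer: 5/13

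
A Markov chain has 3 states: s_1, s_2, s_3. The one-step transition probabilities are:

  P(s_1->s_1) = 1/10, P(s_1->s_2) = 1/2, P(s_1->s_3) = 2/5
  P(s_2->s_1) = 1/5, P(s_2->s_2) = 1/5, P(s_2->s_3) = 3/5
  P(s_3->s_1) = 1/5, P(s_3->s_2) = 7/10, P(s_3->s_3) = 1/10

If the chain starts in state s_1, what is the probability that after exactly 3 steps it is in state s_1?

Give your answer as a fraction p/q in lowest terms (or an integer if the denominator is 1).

Answer: 181/1000

Derivation:
Computing P^3 by repeated multiplication:
P^1 =
  s_1: [1/10, 1/2, 2/5]
  s_2: [1/5, 1/5, 3/5]
  s_3: [1/5, 7/10, 1/10]
P^2 =
  s_1: [19/100, 43/100, 19/50]
  s_2: [9/50, 14/25, 13/50]
  s_3: [9/50, 31/100, 51/100]
P^3 =
  s_1: [181/1000, 447/1000, 93/250]
  s_2: [91/500, 48/125, 217/500]
  s_3: [91/500, 509/1000, 309/1000]

(P^3)[s_1 -> s_1] = 181/1000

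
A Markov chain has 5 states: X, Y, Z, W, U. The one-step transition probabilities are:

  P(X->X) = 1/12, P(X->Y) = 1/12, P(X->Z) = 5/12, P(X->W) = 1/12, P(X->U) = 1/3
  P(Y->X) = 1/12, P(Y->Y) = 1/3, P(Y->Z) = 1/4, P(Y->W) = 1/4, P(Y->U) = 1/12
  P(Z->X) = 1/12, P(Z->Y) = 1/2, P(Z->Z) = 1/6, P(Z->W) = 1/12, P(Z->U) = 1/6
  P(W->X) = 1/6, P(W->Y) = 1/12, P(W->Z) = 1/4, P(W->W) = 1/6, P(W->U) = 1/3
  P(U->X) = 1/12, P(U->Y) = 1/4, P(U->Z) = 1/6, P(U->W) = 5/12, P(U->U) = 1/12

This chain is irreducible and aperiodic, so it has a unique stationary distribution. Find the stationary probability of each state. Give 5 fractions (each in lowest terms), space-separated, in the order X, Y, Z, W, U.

The stationary distribution satisfies pi = pi * P, i.e.:
  pi_X = 1/12*pi_X + 1/12*pi_Y + 1/12*pi_Z + 1/6*pi_W + 1/12*pi_U
  pi_Y = 1/12*pi_X + 1/3*pi_Y + 1/2*pi_Z + 1/12*pi_W + 1/4*pi_U
  pi_Z = 5/12*pi_X + 1/4*pi_Y + 1/6*pi_Z + 1/4*pi_W + 1/6*pi_U
  pi_W = 1/12*pi_X + 1/4*pi_Y + 1/12*pi_Z + 1/6*pi_W + 5/12*pi_U
  pi_U = 1/3*pi_X + 1/12*pi_Y + 1/6*pi_Z + 1/3*pi_W + 1/12*pi_U
with normalization: pi_X + pi_Y + pi_Z + pi_W + pi_U = 1.

Using the first 4 balance equations plus normalization, the linear system A*pi = b is:
  [-11/12, 1/12, 1/12, 1/6, 1/12] . pi = 0
  [1/12, -2/3, 1/2, 1/12, 1/4] . pi = 0
  [5/12, 1/4, -5/6, 1/4, 1/6] . pi = 0
  [1/12, 1/4, 1/12, -5/6, 5/12] . pi = 0
  [1, 1, 1, 1, 1] . pi = 1

Solving yields:
  pi_X = 1195/11879
  pi_Y = 3328/11879
  pi_Z = 2761/11879
  pi_W = 2461/11879
  pi_U = 2134/11879

Verification (pi * P):
  1195/11879*1/12 + 3328/11879*1/12 + 2761/11879*1/12 + 2461/11879*1/6 + 2134/11879*1/12 = 1195/11879 = pi_X  (ok)
  1195/11879*1/12 + 3328/11879*1/3 + 2761/11879*1/2 + 2461/11879*1/12 + 2134/11879*1/4 = 3328/11879 = pi_Y  (ok)
  1195/11879*5/12 + 3328/11879*1/4 + 2761/11879*1/6 + 2461/11879*1/4 + 2134/11879*1/6 = 2761/11879 = pi_Z  (ok)
  1195/11879*1/12 + 3328/11879*1/4 + 2761/11879*1/12 + 2461/11879*1/6 + 2134/11879*5/12 = 2461/11879 = pi_W  (ok)
  1195/11879*1/3 + 3328/11879*1/12 + 2761/11879*1/6 + 2461/11879*1/3 + 2134/11879*1/12 = 2134/11879 = pi_U  (ok)

Answer: 1195/11879 3328/11879 2761/11879 2461/11879 2134/11879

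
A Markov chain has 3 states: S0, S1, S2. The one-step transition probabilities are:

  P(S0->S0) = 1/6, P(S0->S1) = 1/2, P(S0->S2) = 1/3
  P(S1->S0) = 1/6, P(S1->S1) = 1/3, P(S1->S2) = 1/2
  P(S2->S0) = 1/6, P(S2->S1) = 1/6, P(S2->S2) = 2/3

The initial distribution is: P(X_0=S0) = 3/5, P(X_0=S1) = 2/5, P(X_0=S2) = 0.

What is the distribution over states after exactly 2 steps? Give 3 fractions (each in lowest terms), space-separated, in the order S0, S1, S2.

Propagating the distribution step by step (d_{t+1} = d_t * P):
d_0 = (S0=3/5, S1=2/5, S2=0)
  d_1[S0] = 3/5*1/6 + 2/5*1/6 + 0*1/6 = 1/6
  d_1[S1] = 3/5*1/2 + 2/5*1/3 + 0*1/6 = 13/30
  d_1[S2] = 3/5*1/3 + 2/5*1/2 + 0*2/3 = 2/5
d_1 = (S0=1/6, S1=13/30, S2=2/5)
  d_2[S0] = 1/6*1/6 + 13/30*1/6 + 2/5*1/6 = 1/6
  d_2[S1] = 1/6*1/2 + 13/30*1/3 + 2/5*1/6 = 53/180
  d_2[S2] = 1/6*1/3 + 13/30*1/2 + 2/5*2/3 = 97/180
d_2 = (S0=1/6, S1=53/180, S2=97/180)

Answer: 1/6 53/180 97/180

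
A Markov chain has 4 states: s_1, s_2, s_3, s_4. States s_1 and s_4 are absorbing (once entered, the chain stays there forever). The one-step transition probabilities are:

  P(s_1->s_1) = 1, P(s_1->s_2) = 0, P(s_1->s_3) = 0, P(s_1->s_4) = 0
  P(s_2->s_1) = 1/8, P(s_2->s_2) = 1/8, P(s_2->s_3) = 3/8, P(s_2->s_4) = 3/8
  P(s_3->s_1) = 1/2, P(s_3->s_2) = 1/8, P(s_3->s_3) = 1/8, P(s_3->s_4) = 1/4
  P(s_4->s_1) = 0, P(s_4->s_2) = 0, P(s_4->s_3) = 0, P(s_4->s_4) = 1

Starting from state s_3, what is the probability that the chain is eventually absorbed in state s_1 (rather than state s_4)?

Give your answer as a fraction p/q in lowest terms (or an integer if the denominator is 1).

Let a_i = P(absorbed in s_1 | start in state i).
Boundary conditions: a_s_1 = 1, a_s_4 = 0.
For each transient state i, a_i = sum_j P(i->j) * a_j:
  a_s_2 = 1/8*a_s_1 + 1/8*a_s_2 + 3/8*a_s_3 + 3/8*a_s_4
  a_s_3 = 1/2*a_s_1 + 1/8*a_s_2 + 1/8*a_s_3 + 1/4*a_s_4

Substituting a_s_1 = 1 and a_s_4 = 0, rearrange to (I - Q) a = r where r[i] = P(i -> s_1):
  [7/8, -3/8] . (a_s_2, a_s_3) = 1/8
  [-1/8, 7/8] . (a_s_2, a_s_3) = 1/2

Solving yields:
  a_s_2 = 19/46
  a_s_3 = 29/46

Starting state is s_3, so the absorption probability is a_s_3 = 29/46.

Answer: 29/46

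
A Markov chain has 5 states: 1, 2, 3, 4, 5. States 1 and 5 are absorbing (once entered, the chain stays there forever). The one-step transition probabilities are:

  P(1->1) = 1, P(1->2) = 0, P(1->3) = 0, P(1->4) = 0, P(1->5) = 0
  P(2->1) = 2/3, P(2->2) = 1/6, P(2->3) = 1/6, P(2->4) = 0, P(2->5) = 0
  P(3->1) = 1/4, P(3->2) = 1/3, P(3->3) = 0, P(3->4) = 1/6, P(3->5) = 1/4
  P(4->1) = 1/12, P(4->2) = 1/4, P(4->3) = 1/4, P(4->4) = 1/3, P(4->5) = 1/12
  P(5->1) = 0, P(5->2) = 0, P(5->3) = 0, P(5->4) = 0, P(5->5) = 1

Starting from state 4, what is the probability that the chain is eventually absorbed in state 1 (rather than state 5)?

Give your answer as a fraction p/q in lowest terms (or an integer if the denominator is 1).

Answer: 151/206

Derivation:
Let a_i = P(absorbed in 1 | start in state i).
Boundary conditions: a_1 = 1, a_5 = 0.
For each transient state i, a_i = sum_j P(i->j) * a_j:
  a_2 = 2/3*a_1 + 1/6*a_2 + 1/6*a_3 + 0*a_4 + 0*a_5
  a_3 = 1/4*a_1 + 1/3*a_2 + 0*a_3 + 1/6*a_4 + 1/4*a_5
  a_4 = 1/12*a_1 + 1/4*a_2 + 1/4*a_3 + 1/3*a_4 + 1/12*a_5

Substituting a_1 = 1 and a_5 = 0, rearrange to (I - Q) a = r where r[i] = P(i -> 1):
  [5/6, -1/6, 0] . (a_2, a_3, a_4) = 2/3
  [-1/3, 1, -1/6] . (a_2, a_3, a_4) = 1/4
  [-1/4, -1/4, 2/3] . (a_2, a_3, a_4) = 1/12

Solving yields:
  a_2 = 193/206
  a_3 = 141/206
  a_4 = 151/206

Starting state is 4, so the absorption probability is a_4 = 151/206.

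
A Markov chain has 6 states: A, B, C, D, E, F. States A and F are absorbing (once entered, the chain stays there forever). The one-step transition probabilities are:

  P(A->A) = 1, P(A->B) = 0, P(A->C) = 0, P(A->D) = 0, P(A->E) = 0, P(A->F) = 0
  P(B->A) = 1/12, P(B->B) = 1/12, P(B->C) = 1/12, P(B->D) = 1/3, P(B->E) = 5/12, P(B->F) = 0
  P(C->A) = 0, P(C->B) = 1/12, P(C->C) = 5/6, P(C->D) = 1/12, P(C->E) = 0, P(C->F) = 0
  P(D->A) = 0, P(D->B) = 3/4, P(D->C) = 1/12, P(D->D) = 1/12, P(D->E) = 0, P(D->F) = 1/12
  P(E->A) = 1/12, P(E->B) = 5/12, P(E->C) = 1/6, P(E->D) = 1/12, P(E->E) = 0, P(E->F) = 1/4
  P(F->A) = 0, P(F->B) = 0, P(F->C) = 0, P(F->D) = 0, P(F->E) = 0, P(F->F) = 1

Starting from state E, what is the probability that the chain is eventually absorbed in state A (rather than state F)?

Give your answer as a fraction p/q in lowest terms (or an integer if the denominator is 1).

Let a_i = P(absorbed in A | start in state i).
Boundary conditions: a_A = 1, a_F = 0.
For each transient state i, a_i = sum_j P(i->j) * a_j:
  a_B = 1/12*a_A + 1/12*a_B + 1/12*a_C + 1/3*a_D + 5/12*a_E + 0*a_F
  a_C = 0*a_A + 1/12*a_B + 5/6*a_C + 1/12*a_D + 0*a_E + 0*a_F
  a_D = 0*a_A + 3/4*a_B + 1/12*a_C + 1/12*a_D + 0*a_E + 1/12*a_F
  a_E = 1/12*a_A + 5/12*a_B + 1/6*a_C + 1/12*a_D + 0*a_E + 1/4*a_F

Substituting a_A = 1 and a_F = 0, rearrange to (I - Q) a = r where r[i] = P(i -> A):
  [11/12, -1/12, -1/3, -5/12] . (a_B, a_C, a_D, a_E) = 1/12
  [-1/12, 1/6, -1/12, 0] . (a_B, a_C, a_D, a_E) = 0
  [-3/4, -1/12, 11/12, 0] . (a_B, a_C, a_D, a_E) = 0
  [-5/12, -1/6, -1/12, 1] . (a_B, a_C, a_D, a_E) = 1/12

Solving yields:
  a_B = 357/800
  a_C = 17/40
  a_D = 323/800
  a_E = 299/800

Starting state is E, so the absorption probability is a_E = 299/800.

Answer: 299/800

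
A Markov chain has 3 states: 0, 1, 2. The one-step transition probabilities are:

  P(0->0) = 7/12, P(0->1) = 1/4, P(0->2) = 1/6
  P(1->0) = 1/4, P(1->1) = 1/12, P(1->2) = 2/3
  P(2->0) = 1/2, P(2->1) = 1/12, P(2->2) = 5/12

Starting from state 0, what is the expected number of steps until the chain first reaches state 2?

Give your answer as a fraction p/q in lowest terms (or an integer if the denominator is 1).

Let h_i = expected steps to first reach 2 from state i.
Boundary: h_2 = 0.
First-step equations for the other states:
  h_0 = 1 + 7/12*h_0 + 1/4*h_1 + 1/6*h_2
  h_1 = 1 + 1/4*h_0 + 1/12*h_1 + 2/3*h_2

Substituting h_2 = 0 and rearranging gives the linear system (I - Q) h = 1:
  [5/12, -1/4] . (h_0, h_1) = 1
  [-1/4, 11/12] . (h_0, h_1) = 1

Solving yields:
  h_0 = 84/23
  h_1 = 48/23

Starting state is 0, so the expected hitting time is h_0 = 84/23.

Answer: 84/23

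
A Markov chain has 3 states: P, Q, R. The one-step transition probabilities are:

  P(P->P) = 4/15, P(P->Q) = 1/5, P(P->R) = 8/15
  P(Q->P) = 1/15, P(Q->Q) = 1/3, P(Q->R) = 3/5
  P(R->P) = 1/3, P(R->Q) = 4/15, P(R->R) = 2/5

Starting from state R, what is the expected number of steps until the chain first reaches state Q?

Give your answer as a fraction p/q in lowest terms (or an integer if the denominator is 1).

Let h_i = expected steps to first reach Q from state i.
Boundary: h_Q = 0.
First-step equations for the other states:
  h_P = 1 + 4/15*h_P + 1/5*h_Q + 8/15*h_R
  h_R = 1 + 1/3*h_P + 4/15*h_Q + 2/5*h_R

Substituting h_Q = 0 and rearranging gives the linear system (I - Q) h = 1:
  [11/15, -8/15] . (h_P, h_R) = 1
  [-1/3, 3/5] . (h_P, h_R) = 1

Solving yields:
  h_P = 255/59
  h_R = 240/59

Starting state is R, so the expected hitting time is h_R = 240/59.

Answer: 240/59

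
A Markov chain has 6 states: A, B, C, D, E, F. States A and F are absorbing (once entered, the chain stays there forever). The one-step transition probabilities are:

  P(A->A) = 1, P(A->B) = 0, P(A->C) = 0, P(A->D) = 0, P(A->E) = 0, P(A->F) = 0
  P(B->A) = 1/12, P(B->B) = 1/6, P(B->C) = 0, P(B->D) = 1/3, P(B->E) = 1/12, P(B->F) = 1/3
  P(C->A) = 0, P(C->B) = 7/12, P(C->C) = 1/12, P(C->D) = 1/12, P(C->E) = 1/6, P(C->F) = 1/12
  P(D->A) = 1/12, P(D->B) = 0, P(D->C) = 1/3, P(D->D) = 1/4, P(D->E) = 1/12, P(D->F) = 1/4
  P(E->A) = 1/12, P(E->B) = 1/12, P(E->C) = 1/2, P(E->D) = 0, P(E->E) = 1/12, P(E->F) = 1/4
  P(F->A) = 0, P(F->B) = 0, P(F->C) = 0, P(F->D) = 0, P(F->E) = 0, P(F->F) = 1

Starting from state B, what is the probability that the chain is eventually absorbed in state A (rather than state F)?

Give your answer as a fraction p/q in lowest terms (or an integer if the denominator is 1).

Answer: 1544/7361

Derivation:
Let a_i = P(absorbed in A | start in state i).
Boundary conditions: a_A = 1, a_F = 0.
For each transient state i, a_i = sum_j P(i->j) * a_j:
  a_B = 1/12*a_A + 1/6*a_B + 0*a_C + 1/3*a_D + 1/12*a_E + 1/3*a_F
  a_C = 0*a_A + 7/12*a_B + 1/12*a_C + 1/12*a_D + 1/6*a_E + 1/12*a_F
  a_D = 1/12*a_A + 0*a_B + 1/3*a_C + 1/4*a_D + 1/12*a_E + 1/4*a_F
  a_E = 1/12*a_A + 1/12*a_B + 1/2*a_C + 0*a_D + 1/12*a_E + 1/4*a_F

Substituting a_A = 1 and a_F = 0, rearrange to (I - Q) a = r where r[i] = P(i -> A):
  [5/6, 0, -1/3, -1/12] . (a_B, a_C, a_D, a_E) = 1/12
  [-7/12, 11/12, -1/12, -1/6] . (a_B, a_C, a_D, a_E) = 0
  [0, -1/3, 3/4, -1/12] . (a_B, a_C, a_D, a_E) = 1/12
  [-1/12, -1/2, 0, 11/12] . (a_B, a_C, a_D, a_E) = 1/12

Solving yields:
  a_B = 1544/7361
  a_C = 1418/7361
  a_D = 1624/7361
  a_E = 1583/7361

Starting state is B, so the absorption probability is a_B = 1544/7361.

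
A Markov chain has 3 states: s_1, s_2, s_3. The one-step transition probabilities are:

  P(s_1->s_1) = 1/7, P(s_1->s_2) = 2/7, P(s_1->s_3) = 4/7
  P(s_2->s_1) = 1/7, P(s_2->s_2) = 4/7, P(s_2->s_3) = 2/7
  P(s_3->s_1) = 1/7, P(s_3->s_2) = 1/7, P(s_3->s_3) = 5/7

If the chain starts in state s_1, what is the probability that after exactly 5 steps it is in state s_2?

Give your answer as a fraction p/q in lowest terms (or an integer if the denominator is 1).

Answer: 2/7

Derivation:
Computing P^5 by repeated multiplication:
P^1 =
  s_1: [1/7, 2/7, 4/7]
  s_2: [1/7, 4/7, 2/7]
  s_3: [1/7, 1/7, 5/7]
P^2 =
  s_1: [1/7, 2/7, 4/7]
  s_2: [1/7, 20/49, 22/49]
  s_3: [1/7, 11/49, 31/49]
P^3 =
  s_1: [1/7, 2/7, 4/7]
  s_2: [1/7, 116/343, 178/343]
  s_3: [1/7, 89/343, 205/343]
P^4 =
  s_1: [1/7, 2/7, 4/7]
  s_2: [1/7, 740/2401, 1318/2401]
  s_3: [1/7, 659/2401, 1399/2401]
P^5 =
  s_1: [1/7, 2/7, 4/7]
  s_2: [1/7, 4964/16807, 9442/16807]
  s_3: [1/7, 4721/16807, 9685/16807]

(P^5)[s_1 -> s_2] = 2/7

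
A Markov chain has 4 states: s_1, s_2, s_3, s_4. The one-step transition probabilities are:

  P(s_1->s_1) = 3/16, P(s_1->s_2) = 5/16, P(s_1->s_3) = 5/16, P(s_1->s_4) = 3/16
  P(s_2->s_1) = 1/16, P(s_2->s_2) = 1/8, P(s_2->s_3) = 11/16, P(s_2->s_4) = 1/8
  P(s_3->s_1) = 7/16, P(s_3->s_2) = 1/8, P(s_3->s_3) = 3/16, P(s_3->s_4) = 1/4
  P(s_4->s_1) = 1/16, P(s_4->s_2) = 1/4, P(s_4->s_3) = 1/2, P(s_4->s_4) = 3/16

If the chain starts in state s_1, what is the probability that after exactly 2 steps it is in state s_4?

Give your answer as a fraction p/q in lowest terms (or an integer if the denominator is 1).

Answer: 3/16

Derivation:
Computing P^2 by repeated multiplication:
P^1 =
  s_1: [3/16, 5/16, 5/16, 3/16]
  s_2: [1/16, 1/8, 11/16, 1/8]
  s_3: [7/16, 1/8, 3/16, 1/4]
  s_4: [1/16, 1/4, 1/2, 3/16]
P^2 =
  s_1: [13/64, 47/256, 109/256, 3/16]
  s_2: [21/64, 39/256, 19/64, 57/256]
  s_3: [3/16, 61/256, 49/128, 49/256]
  s_4: [33/128, 41/256, 97/256, 13/64]

(P^2)[s_1 -> s_4] = 3/16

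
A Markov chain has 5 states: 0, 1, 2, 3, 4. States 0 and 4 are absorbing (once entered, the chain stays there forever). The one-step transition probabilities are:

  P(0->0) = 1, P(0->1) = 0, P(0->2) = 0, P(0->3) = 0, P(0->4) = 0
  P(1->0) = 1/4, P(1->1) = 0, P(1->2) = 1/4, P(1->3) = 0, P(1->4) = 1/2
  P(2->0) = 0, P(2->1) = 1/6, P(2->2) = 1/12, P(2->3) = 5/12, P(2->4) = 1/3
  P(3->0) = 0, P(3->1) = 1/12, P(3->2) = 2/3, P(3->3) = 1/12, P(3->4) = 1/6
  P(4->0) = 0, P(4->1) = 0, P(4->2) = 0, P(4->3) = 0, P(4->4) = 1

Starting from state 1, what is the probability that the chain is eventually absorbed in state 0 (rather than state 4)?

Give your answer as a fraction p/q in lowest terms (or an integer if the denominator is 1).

Let a_i = P(absorbed in 0 | start in state i).
Boundary conditions: a_0 = 1, a_4 = 0.
For each transient state i, a_i = sum_j P(i->j) * a_j:
  a_1 = 1/4*a_0 + 0*a_1 + 1/4*a_2 + 0*a_3 + 1/2*a_4
  a_2 = 0*a_0 + 1/6*a_1 + 1/12*a_2 + 5/12*a_3 + 1/3*a_4
  a_3 = 0*a_0 + 1/12*a_1 + 2/3*a_2 + 1/12*a_3 + 1/6*a_4

Substituting a_0 = 1 and a_4 = 0, rearrange to (I - Q) a = r where r[i] = P(i -> 0):
  [1, -1/4, 0] . (a_1, a_2, a_3) = 1/4
  [-1/6, 11/12, -5/12] . (a_1, a_2, a_3) = 0
  [-1/12, -2/3, 11/12] . (a_1, a_2, a_3) = 0

Solving yields:
  a_1 = 3/11
  a_2 = 1/11
  a_3 = 1/11

Starting state is 1, so the absorption probability is a_1 = 3/11.

Answer: 3/11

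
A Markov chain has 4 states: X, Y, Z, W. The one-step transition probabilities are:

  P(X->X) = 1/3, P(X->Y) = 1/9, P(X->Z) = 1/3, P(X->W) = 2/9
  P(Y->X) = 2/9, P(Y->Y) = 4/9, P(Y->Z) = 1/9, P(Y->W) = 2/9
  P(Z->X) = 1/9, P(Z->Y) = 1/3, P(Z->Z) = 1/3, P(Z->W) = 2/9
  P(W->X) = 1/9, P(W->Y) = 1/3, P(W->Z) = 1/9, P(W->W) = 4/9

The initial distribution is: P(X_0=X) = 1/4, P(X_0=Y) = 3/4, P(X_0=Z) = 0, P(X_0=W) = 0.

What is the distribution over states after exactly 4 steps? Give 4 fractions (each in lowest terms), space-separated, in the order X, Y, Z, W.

Answer: 4979/26244 8567/26244 2609/13122 1870/6561

Derivation:
Propagating the distribution step by step (d_{t+1} = d_t * P):
d_0 = (X=1/4, Y=3/4, Z=0, W=0)
  d_1[X] = 1/4*1/3 + 3/4*2/9 + 0*1/9 + 0*1/9 = 1/4
  d_1[Y] = 1/4*1/9 + 3/4*4/9 + 0*1/3 + 0*1/3 = 13/36
  d_1[Z] = 1/4*1/3 + 3/4*1/9 + 0*1/3 + 0*1/9 = 1/6
  d_1[W] = 1/4*2/9 + 3/4*2/9 + 0*2/9 + 0*4/9 = 2/9
d_1 = (X=1/4, Y=13/36, Z=1/6, W=2/9)
  d_2[X] = 1/4*1/3 + 13/36*2/9 + 1/6*1/9 + 2/9*1/9 = 67/324
  d_2[Y] = 1/4*1/9 + 13/36*4/9 + 1/6*1/3 + 2/9*1/3 = 103/324
  d_2[Z] = 1/4*1/3 + 13/36*1/9 + 1/6*1/3 + 2/9*1/9 = 11/54
  d_2[W] = 1/4*2/9 + 13/36*2/9 + 1/6*2/9 + 2/9*4/9 = 22/81
d_2 = (X=67/324, Y=103/324, Z=11/54, W=22/81)
  d_3[X] = 67/324*1/3 + 103/324*2/9 + 11/54*1/9 + 22/81*1/9 = 187/972
  d_3[Y] = 67/324*1/9 + 103/324*4/9 + 11/54*1/3 + 22/81*1/3 = 941/2916
  d_3[Z] = 67/324*1/3 + 103/324*1/9 + 11/54*1/3 + 22/81*1/9 = 295/1458
  d_3[W] = 67/324*2/9 + 103/324*2/9 + 11/54*2/9 + 22/81*4/9 = 206/729
d_3 = (X=187/972, Y=941/2916, Z=295/1458, W=206/729)
  d_4[X] = 187/972*1/3 + 941/2916*2/9 + 295/1458*1/9 + 206/729*1/9 = 4979/26244
  d_4[Y] = 187/972*1/9 + 941/2916*4/9 + 295/1458*1/3 + 206/729*1/3 = 8567/26244
  d_4[Z] = 187/972*1/3 + 941/2916*1/9 + 295/1458*1/3 + 206/729*1/9 = 2609/13122
  d_4[W] = 187/972*2/9 + 941/2916*2/9 + 295/1458*2/9 + 206/729*4/9 = 1870/6561
d_4 = (X=4979/26244, Y=8567/26244, Z=2609/13122, W=1870/6561)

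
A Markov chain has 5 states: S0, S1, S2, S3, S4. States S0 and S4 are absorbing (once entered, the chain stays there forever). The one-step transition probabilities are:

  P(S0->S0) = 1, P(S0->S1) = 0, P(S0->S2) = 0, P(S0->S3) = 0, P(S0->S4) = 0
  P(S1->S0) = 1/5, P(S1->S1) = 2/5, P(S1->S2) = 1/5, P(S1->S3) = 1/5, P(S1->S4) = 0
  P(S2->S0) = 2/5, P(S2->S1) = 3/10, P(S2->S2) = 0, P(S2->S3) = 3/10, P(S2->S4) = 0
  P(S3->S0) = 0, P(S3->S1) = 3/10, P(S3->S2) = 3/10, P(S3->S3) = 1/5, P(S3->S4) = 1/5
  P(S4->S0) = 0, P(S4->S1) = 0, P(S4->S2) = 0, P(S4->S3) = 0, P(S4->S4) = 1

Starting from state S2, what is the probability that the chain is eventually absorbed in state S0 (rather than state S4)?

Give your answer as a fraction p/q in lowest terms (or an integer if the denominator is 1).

Answer: 39/47

Derivation:
Let a_i = P(absorbed in S0 | start in state i).
Boundary conditions: a_S0 = 1, a_S4 = 0.
For each transient state i, a_i = sum_j P(i->j) * a_j:
  a_S1 = 1/5*a_S0 + 2/5*a_S1 + 1/5*a_S2 + 1/5*a_S3 + 0*a_S4
  a_S2 = 2/5*a_S0 + 3/10*a_S1 + 0*a_S2 + 3/10*a_S3 + 0*a_S4
  a_S3 = 0*a_S0 + 3/10*a_S1 + 3/10*a_S2 + 1/5*a_S3 + 1/5*a_S4

Substituting a_S0 = 1 and a_S4 = 0, rearrange to (I - Q) a = r where r[i] = P(i -> S0):
  [3/5, -1/5, -1/5] . (a_S1, a_S2, a_S3) = 1/5
  [-3/10, 1, -3/10] . (a_S1, a_S2, a_S3) = 2/5
  [-3/10, -3/10, 4/5] . (a_S1, a_S2, a_S3) = 0

Solving yields:
  a_S1 = 115/141
  a_S2 = 39/47
  a_S3 = 29/47

Starting state is S2, so the absorption probability is a_S2 = 39/47.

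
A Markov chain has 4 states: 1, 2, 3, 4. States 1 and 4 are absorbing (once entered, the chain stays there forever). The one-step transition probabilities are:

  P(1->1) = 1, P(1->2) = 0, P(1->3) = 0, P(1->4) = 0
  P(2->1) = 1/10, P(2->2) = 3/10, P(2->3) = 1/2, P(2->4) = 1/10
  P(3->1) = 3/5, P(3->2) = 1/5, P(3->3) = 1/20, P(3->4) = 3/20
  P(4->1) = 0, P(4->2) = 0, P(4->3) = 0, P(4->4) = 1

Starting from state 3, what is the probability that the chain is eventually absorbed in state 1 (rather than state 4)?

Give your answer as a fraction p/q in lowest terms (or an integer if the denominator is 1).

Let a_i = P(absorbed in 1 | start in state i).
Boundary conditions: a_1 = 1, a_4 = 0.
For each transient state i, a_i = sum_j P(i->j) * a_j:
  a_2 = 1/10*a_1 + 3/10*a_2 + 1/2*a_3 + 1/10*a_4
  a_3 = 3/5*a_1 + 1/5*a_2 + 1/20*a_3 + 3/20*a_4

Substituting a_1 = 1 and a_4 = 0, rearrange to (I - Q) a = r where r[i] = P(i -> 1):
  [7/10, -1/2] . (a_2, a_3) = 1/10
  [-1/5, 19/20] . (a_2, a_3) = 3/5

Solving yields:
  a_2 = 79/113
  a_3 = 88/113

Starting state is 3, so the absorption probability is a_3 = 88/113.

Answer: 88/113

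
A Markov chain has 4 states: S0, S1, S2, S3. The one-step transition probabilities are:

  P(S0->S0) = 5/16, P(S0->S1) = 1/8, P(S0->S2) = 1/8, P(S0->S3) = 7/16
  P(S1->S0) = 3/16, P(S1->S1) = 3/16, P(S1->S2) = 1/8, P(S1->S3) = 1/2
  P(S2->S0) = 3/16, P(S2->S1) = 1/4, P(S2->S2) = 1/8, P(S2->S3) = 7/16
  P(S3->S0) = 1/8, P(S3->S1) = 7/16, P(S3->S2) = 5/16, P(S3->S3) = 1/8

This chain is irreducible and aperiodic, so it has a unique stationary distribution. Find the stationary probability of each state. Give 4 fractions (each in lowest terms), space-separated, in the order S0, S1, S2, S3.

Answer: 939/4954 679/2477 941/4954 858/2477

Derivation:
The stationary distribution satisfies pi = pi * P, i.e.:
  pi_S0 = 5/16*pi_S0 + 3/16*pi_S1 + 3/16*pi_S2 + 1/8*pi_S3
  pi_S1 = 1/8*pi_S0 + 3/16*pi_S1 + 1/4*pi_S2 + 7/16*pi_S3
  pi_S2 = 1/8*pi_S0 + 1/8*pi_S1 + 1/8*pi_S2 + 5/16*pi_S3
  pi_S3 = 7/16*pi_S0 + 1/2*pi_S1 + 7/16*pi_S2 + 1/8*pi_S3
with normalization: pi_S0 + pi_S1 + pi_S2 + pi_S3 = 1.

Using the first 3 balance equations plus normalization, the linear system A*pi = b is:
  [-11/16, 3/16, 3/16, 1/8] . pi = 0
  [1/8, -13/16, 1/4, 7/16] . pi = 0
  [1/8, 1/8, -7/8, 5/16] . pi = 0
  [1, 1, 1, 1] . pi = 1

Solving yields:
  pi_S0 = 939/4954
  pi_S1 = 679/2477
  pi_S2 = 941/4954
  pi_S3 = 858/2477

Verification (pi * P):
  939/4954*5/16 + 679/2477*3/16 + 941/4954*3/16 + 858/2477*1/8 = 939/4954 = pi_S0  (ok)
  939/4954*1/8 + 679/2477*3/16 + 941/4954*1/4 + 858/2477*7/16 = 679/2477 = pi_S1  (ok)
  939/4954*1/8 + 679/2477*1/8 + 941/4954*1/8 + 858/2477*5/16 = 941/4954 = pi_S2  (ok)
  939/4954*7/16 + 679/2477*1/2 + 941/4954*7/16 + 858/2477*1/8 = 858/2477 = pi_S3  (ok)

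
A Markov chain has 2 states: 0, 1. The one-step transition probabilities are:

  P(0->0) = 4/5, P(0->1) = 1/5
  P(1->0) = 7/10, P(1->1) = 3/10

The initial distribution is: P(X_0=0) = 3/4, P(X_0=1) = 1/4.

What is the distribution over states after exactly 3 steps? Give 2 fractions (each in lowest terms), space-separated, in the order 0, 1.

Propagating the distribution step by step (d_{t+1} = d_t * P):
d_0 = (0=3/4, 1=1/4)
  d_1[0] = 3/4*4/5 + 1/4*7/10 = 31/40
  d_1[1] = 3/4*1/5 + 1/4*3/10 = 9/40
d_1 = (0=31/40, 1=9/40)
  d_2[0] = 31/40*4/5 + 9/40*7/10 = 311/400
  d_2[1] = 31/40*1/5 + 9/40*3/10 = 89/400
d_2 = (0=311/400, 1=89/400)
  d_3[0] = 311/400*4/5 + 89/400*7/10 = 3111/4000
  d_3[1] = 311/400*1/5 + 89/400*3/10 = 889/4000
d_3 = (0=3111/4000, 1=889/4000)

Answer: 3111/4000 889/4000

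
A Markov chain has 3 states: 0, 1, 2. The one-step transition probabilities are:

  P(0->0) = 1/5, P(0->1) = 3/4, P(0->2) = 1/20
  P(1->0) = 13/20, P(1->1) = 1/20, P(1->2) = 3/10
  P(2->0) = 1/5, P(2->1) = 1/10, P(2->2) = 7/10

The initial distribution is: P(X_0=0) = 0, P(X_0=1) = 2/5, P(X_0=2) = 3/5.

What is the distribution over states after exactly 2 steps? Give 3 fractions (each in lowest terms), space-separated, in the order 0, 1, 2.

Answer: 59/250 343/1000 421/1000

Derivation:
Propagating the distribution step by step (d_{t+1} = d_t * P):
d_0 = (0=0, 1=2/5, 2=3/5)
  d_1[0] = 0*1/5 + 2/5*13/20 + 3/5*1/5 = 19/50
  d_1[1] = 0*3/4 + 2/5*1/20 + 3/5*1/10 = 2/25
  d_1[2] = 0*1/20 + 2/5*3/10 + 3/5*7/10 = 27/50
d_1 = (0=19/50, 1=2/25, 2=27/50)
  d_2[0] = 19/50*1/5 + 2/25*13/20 + 27/50*1/5 = 59/250
  d_2[1] = 19/50*3/4 + 2/25*1/20 + 27/50*1/10 = 343/1000
  d_2[2] = 19/50*1/20 + 2/25*3/10 + 27/50*7/10 = 421/1000
d_2 = (0=59/250, 1=343/1000, 2=421/1000)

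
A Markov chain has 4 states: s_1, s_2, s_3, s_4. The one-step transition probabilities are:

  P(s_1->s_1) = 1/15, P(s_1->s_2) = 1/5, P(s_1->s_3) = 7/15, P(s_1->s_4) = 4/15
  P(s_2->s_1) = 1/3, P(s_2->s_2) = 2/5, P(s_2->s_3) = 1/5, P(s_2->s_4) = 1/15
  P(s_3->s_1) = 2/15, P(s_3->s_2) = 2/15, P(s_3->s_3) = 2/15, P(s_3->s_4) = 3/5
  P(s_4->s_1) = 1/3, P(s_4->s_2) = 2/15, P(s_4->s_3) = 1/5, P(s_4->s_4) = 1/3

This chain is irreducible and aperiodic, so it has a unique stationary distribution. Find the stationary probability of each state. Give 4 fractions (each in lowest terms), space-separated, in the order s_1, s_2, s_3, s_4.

The stationary distribution satisfies pi = pi * P, i.e.:
  pi_s_1 = 1/15*pi_s_1 + 1/3*pi_s_2 + 2/15*pi_s_3 + 1/3*pi_s_4
  pi_s_2 = 1/5*pi_s_1 + 2/5*pi_s_2 + 2/15*pi_s_3 + 2/15*pi_s_4
  pi_s_3 = 7/15*pi_s_1 + 1/5*pi_s_2 + 2/15*pi_s_3 + 1/5*pi_s_4
  pi_s_4 = 4/15*pi_s_1 + 1/15*pi_s_2 + 3/5*pi_s_3 + 1/3*pi_s_4
with normalization: pi_s_1 + pi_s_2 + pi_s_3 + pi_s_4 = 1.

Using the first 3 balance equations plus normalization, the linear system A*pi = b is:
  [-14/15, 1/3, 2/15, 1/3] . pi = 0
  [1/5, -3/5, 2/15, 2/15] . pi = 0
  [7/15, 1/5, -13/15, 1/5] . pi = 0
  [1, 1, 1, 1] . pi = 1

Solving yields:
  pi_s_1 = 71/316
  pi_s_2 = 703/3476
  pi_s_3 = 77/316
  pi_s_4 = 1145/3476

Verification (pi * P):
  71/316*1/15 + 703/3476*1/3 + 77/316*2/15 + 1145/3476*1/3 = 71/316 = pi_s_1  (ok)
  71/316*1/5 + 703/3476*2/5 + 77/316*2/15 + 1145/3476*2/15 = 703/3476 = pi_s_2  (ok)
  71/316*7/15 + 703/3476*1/5 + 77/316*2/15 + 1145/3476*1/5 = 77/316 = pi_s_3  (ok)
  71/316*4/15 + 703/3476*1/15 + 77/316*3/5 + 1145/3476*1/3 = 1145/3476 = pi_s_4  (ok)

Answer: 71/316 703/3476 77/316 1145/3476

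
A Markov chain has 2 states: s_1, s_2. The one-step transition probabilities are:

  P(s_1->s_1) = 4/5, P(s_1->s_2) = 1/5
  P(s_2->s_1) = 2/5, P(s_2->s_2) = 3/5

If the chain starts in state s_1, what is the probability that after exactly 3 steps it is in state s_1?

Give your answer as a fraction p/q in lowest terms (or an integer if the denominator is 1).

Answer: 86/125

Derivation:
Computing P^3 by repeated multiplication:
P^1 =
  s_1: [4/5, 1/5]
  s_2: [2/5, 3/5]
P^2 =
  s_1: [18/25, 7/25]
  s_2: [14/25, 11/25]
P^3 =
  s_1: [86/125, 39/125]
  s_2: [78/125, 47/125]

(P^3)[s_1 -> s_1] = 86/125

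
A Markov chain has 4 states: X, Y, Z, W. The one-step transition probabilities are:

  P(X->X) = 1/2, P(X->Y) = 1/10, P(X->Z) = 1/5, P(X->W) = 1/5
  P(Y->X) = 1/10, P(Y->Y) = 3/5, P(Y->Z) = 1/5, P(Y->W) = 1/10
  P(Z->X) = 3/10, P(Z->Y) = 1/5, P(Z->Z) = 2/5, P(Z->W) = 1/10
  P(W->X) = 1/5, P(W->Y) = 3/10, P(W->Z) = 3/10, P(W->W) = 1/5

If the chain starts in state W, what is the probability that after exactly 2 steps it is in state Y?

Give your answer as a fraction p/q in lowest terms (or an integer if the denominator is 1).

Computing P^2 by repeated multiplication:
P^1 =
  X: [1/2, 1/10, 1/5, 1/5]
  Y: [1/10, 3/5, 1/5, 1/10]
  Z: [3/10, 1/5, 2/5, 1/10]
  W: [1/5, 3/10, 3/10, 1/5]
P^2 =
  X: [9/25, 21/100, 13/50, 17/100]
  Y: [19/100, 11/25, 1/4, 3/25]
  Z: [31/100, 13/50, 29/100, 7/50]
  W: [13/50, 8/25, 7/25, 7/50]

(P^2)[W -> Y] = 8/25

Answer: 8/25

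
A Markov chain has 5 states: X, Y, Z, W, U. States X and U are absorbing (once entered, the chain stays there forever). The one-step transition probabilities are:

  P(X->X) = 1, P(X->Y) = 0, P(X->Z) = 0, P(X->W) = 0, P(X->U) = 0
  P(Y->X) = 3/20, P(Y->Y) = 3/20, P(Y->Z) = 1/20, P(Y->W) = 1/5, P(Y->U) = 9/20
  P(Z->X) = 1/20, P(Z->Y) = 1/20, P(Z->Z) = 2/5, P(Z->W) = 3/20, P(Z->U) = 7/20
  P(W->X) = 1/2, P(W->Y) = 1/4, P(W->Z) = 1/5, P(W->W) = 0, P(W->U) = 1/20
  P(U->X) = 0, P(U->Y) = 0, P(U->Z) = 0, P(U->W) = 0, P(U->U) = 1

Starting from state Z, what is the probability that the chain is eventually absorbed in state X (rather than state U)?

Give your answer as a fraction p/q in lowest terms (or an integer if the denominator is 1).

Let a_i = P(absorbed in X | start in state i).
Boundary conditions: a_X = 1, a_U = 0.
For each transient state i, a_i = sum_j P(i->j) * a_j:
  a_Y = 3/20*a_X + 3/20*a_Y + 1/20*a_Z + 1/5*a_W + 9/20*a_U
  a_Z = 1/20*a_X + 1/20*a_Y + 2/5*a_Z + 3/20*a_W + 7/20*a_U
  a_W = 1/2*a_X + 1/4*a_Y + 1/5*a_Z + 0*a_W + 1/20*a_U

Substituting a_X = 1 and a_U = 0, rearrange to (I - Q) a = r where r[i] = P(i -> X):
  [17/20, -1/20, -1/5] . (a_Y, a_Z, a_W) = 3/20
  [-1/20, 3/5, -3/20] . (a_Y, a_Z, a_W) = 1/20
  [-1/4, -1/5, 1] . (a_Y, a_Z, a_W) = 1/2

Solving yields:
  a_Y = 82/239
  a_Z = 65/239
  a_W = 153/239

Starting state is Z, so the absorption probability is a_Z = 65/239.

Answer: 65/239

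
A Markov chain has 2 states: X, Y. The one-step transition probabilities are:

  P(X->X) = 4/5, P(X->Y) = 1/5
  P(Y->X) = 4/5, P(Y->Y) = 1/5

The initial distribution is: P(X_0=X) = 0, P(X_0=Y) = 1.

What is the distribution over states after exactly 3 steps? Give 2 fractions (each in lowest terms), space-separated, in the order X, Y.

Propagating the distribution step by step (d_{t+1} = d_t * P):
d_0 = (X=0, Y=1)
  d_1[X] = 0*4/5 + 1*4/5 = 4/5
  d_1[Y] = 0*1/5 + 1*1/5 = 1/5
d_1 = (X=4/5, Y=1/5)
  d_2[X] = 4/5*4/5 + 1/5*4/5 = 4/5
  d_2[Y] = 4/5*1/5 + 1/5*1/5 = 1/5
d_2 = (X=4/5, Y=1/5)
  d_3[X] = 4/5*4/5 + 1/5*4/5 = 4/5
  d_3[Y] = 4/5*1/5 + 1/5*1/5 = 1/5
d_3 = (X=4/5, Y=1/5)

Answer: 4/5 1/5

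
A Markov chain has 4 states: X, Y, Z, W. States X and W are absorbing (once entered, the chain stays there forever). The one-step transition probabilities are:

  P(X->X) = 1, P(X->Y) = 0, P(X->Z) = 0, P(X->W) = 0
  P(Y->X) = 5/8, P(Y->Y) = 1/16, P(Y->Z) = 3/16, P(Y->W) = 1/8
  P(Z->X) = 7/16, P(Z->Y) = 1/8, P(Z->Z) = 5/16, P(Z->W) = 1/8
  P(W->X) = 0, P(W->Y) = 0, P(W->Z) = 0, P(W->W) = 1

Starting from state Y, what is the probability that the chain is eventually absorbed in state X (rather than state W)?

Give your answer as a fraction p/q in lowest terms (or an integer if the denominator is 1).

Answer: 131/159

Derivation:
Let a_i = P(absorbed in X | start in state i).
Boundary conditions: a_X = 1, a_W = 0.
For each transient state i, a_i = sum_j P(i->j) * a_j:
  a_Y = 5/8*a_X + 1/16*a_Y + 3/16*a_Z + 1/8*a_W
  a_Z = 7/16*a_X + 1/8*a_Y + 5/16*a_Z + 1/8*a_W

Substituting a_X = 1 and a_W = 0, rearrange to (I - Q) a = r where r[i] = P(i -> X):
  [15/16, -3/16] . (a_Y, a_Z) = 5/8
  [-1/8, 11/16] . (a_Y, a_Z) = 7/16

Solving yields:
  a_Y = 131/159
  a_Z = 125/159

Starting state is Y, so the absorption probability is a_Y = 131/159.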